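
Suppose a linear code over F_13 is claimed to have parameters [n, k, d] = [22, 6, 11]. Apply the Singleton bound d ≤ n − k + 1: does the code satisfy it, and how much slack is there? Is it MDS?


Singleton RHS = n − k + 1 = 17, slack = 6, bound satisfied, not MDS.

Singleton bound: d ≤ n − k + 1.
Here n = 22, k = 6, so n − k + 1 = 17.
Given d = 11, check d ≤ 17: YES.
Slack = (n − k + 1) − d = 6.
The code is NOT MDS (slack = 6 > 0).
Description: the claimed parameters are [22, 6, 11]_13; such a code would be non-MDS.


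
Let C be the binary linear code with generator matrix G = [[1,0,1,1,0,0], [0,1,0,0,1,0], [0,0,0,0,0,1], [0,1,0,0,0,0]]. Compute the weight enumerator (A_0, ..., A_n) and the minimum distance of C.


Weight distribution: A_0 = 1, A_1 = 3, A_2 = 3, A_3 = 2, A_4 = 3, A_5 = 3, A_6 = 1. Minimum distance d = 1.

Enumerate all 2^4 = 16 messages m ∈ F_2^4.
For each, compute codeword c = mG in F_2^6, then tally its weight.
  m = 0000 → c = 000000, weight = 0.
  m = 1000 → c = 101100, weight = 3.
  m = 0100 → c = 010010, weight = 2.
  m = 1100 → c = 111110, weight = 5.
  m = 0010 → c = 000001, weight = 1.
  m = 1010 → c = 101101, weight = 4.
  m = 0110 → c = 010011, weight = 3.
  m = 1110 → c = 111111, weight = 6.
  m = 0001 → c = 010000, weight = 1.
  m = 1001 → c = 111100, weight = 4.
  m = 0101 → c = 000010, weight = 1.
  m = 1101 → c = 101110, weight = 4.
  m = 0011 → c = 010001, weight = 2.
  m = 1011 → c = 111101, weight = 5.
  m = 0111 → c = 000011, weight = 2.
  m = 1111 → c = 101111, weight = 5.
Tally weights:
  weight 0: 1 codewords.
  weight 1: 3 codewords.
  weight 2: 3 codewords.
  weight 3: 2 codewords.
  weight 4: 3 codewords.
  weight 5: 3 codewords.
  weight 6: 1 codewords.
Minimum distance d = smallest w > 0 with A_w > 0 = 1.
Sanity: Σ A_w = 16 = 2^4 = 16 ✓.


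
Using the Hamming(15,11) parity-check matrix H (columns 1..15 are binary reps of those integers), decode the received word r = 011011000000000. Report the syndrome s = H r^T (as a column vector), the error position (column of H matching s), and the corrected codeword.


s = (0, 0, 1, 0)^T, error position = 2, corrected codeword c = 001011000000000

Compute s = H r^T mod 2 one row at a time:
  s_1 = 0 + 0 + 0 + 0 + 0 + 0 + 0 + 0 = 0 ≡ 0 (mod 2).
  s_2 = 0 + 1 + 1 + 0 + 0 + 0 + 0 + 0 = 2 ≡ 0 (mod 2).
  s_3 = 1 + 1 + 1 + 0 + 0 + 0 + 0 + 0 = 3 ≡ 1 (mod 2).
  s_4 = 0 + 1 + 1 + 0 + 0 + 0 + 0 + 0 = 2 ≡ 0 (mod 2).
s = (0, 0, 1, 0)^T — this equals column 2 of H (binary 0010), so error is at position 2.
Correct: flip bit 2 of r = 011011000000000 to get c = 001011000000000.


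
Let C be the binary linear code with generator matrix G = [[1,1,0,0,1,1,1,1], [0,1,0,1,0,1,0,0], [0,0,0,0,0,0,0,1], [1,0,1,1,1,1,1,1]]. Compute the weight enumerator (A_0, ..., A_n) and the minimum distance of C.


Weight distribution: A_0 = 1, A_1 = 1, A_2 = 1, A_3 = 3, A_4 = 3, A_5 = 3, A_6 = 3, A_7 = 1. Minimum distance d = 1.

Enumerate all 2^4 = 16 messages m ∈ F_2^4.
For each, compute codeword c = mG in F_2^8, then tally its weight.
  m = 0000 → c = 00000000, weight = 0.
  m = 1000 → c = 11001111, weight = 6.
  m = 0100 → c = 01010100, weight = 3.
  m = 1100 → c = 10011011, weight = 5.
  m = 0010 → c = 00000001, weight = 1.
  m = 1010 → c = 11001110, weight = 5.
  m = 0110 → c = 01010101, weight = 4.
  m = 1110 → c = 10011010, weight = 4.
  m = 0001 → c = 10111111, weight = 7.
  m = 1001 → c = 01110000, weight = 3.
  m = 0101 → c = 11101011, weight = 6.
  m = 1101 → c = 00100100, weight = 2.
  m = 0011 → c = 10111110, weight = 6.
  m = 1011 → c = 01110001, weight = 4.
  m = 0111 → c = 11101010, weight = 5.
  m = 1111 → c = 00100101, weight = 3.
Tally weights:
  weight 0: 1 codewords.
  weight 1: 1 codewords.
  weight 2: 1 codewords.
  weight 3: 3 codewords.
  weight 4: 3 codewords.
  weight 5: 3 codewords.
  weight 6: 3 codewords.
  weight 7: 1 codewords.
Minimum distance d = smallest w > 0 with A_w > 0 = 1.
Sanity: Σ A_w = 16 = 2^4 = 16 ✓.


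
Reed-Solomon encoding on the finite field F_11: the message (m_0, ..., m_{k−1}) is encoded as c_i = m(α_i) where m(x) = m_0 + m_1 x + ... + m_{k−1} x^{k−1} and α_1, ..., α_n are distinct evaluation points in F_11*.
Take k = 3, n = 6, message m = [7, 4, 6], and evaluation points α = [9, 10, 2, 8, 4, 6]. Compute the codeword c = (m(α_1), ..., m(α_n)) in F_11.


c = [1, 9, 6, 5, 9, 5]

Message polynomial: m(x) = 7 + 4·x + 6·x^2 (mod 11).
For each evaluation point α_i, compute m(α_i) mod 11:
  α_1 = 9: Horner steps 6 → 3 → 1, so m(9) = 1.
  α_2 = 10: Horner steps 6 → 9 → 9, so m(10) = 9.
  α_3 = 2: Horner steps 6 → 5 → 6, so m(2) = 6.
  α_4 = 8: Horner steps 6 → 8 → 5, so m(8) = 5.
  α_5 = 4: Horner steps 6 → 6 → 9, so m(4) = 9.
  α_6 = 6: Horner steps 6 → 7 → 5, so m(6) = 5.
Codeword c = [1, 9, 6, 5, 9, 5] ∈ F_11^6.


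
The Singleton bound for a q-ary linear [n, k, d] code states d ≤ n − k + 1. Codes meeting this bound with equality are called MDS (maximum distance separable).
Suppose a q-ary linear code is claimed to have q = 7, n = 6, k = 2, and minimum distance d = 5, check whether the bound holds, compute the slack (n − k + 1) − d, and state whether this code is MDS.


Singleton RHS = n − k + 1 = 5, slack = 0, bound satisfied, MDS.

Singleton bound: d ≤ n − k + 1.
Here n = 6, k = 2, so n − k + 1 = 5.
Given d = 5, check d ≤ 5: YES.
Slack = (n − k + 1) − d = 0.
The code is MDS (slack = 0).
Description: the claimed parameters are [6, 2, 5]_7; such a code would be MDS (meets Singleton bound).


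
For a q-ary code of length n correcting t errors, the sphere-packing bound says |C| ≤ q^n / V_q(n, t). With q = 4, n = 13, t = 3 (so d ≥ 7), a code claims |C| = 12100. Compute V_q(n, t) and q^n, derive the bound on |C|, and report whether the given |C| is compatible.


V_q(n, t) = 8464, q^n = 67108864, Hamming bound = 7928, |C| = 12100 > bound (violated).

Step 1: Compute V_q(n, t) = Σ_{j=0}^3 C(n, j) (q−1)^j.
  j = 0: C(13,0)·(3)^0 = 1·1 = 1.
  j = 1: C(13,1)·(3)^1 = 13·3 = 39.
  j = 2: C(13,2)·(3)^2 = 78·9 = 702.
  j = 3: C(13,3)·(3)^3 = 286·27 = 7722.
  V_q(n, t) = 1 + 39 + 702 + 7722 = 8464.
Step 2: q^n = 4^13 = 67108864.
Step 3: Hamming bound ⌊q^n / V_q(n,t)⌋ = ⌊67108864/8464⌋ = 7928.
Step 4: Compare |C| = 12100 to 7928: violated.
The claimed |C| lies above the Hamming bound, so no 4-ary code of length 13 with d ≥ 7 can have 12100 codewords.


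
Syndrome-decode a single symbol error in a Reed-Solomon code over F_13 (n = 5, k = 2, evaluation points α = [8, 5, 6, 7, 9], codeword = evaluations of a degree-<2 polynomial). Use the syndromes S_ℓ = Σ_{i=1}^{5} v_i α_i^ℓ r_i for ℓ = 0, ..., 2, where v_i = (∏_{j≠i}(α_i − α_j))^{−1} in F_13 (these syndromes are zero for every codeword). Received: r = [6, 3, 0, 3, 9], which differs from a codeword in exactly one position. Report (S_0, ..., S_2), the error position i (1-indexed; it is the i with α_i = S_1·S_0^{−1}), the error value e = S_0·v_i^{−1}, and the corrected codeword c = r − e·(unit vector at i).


S = (10, 11, 3), error at position 2, error magnitude e = 6, c = [6, 10, 0, 3, 9].

Step 1: column multipliers v_i = (∏_{j≠i}(α_i − α_j))^{−1} mod 13.
  i = 1 (α = 8): (8−5)(8−6)(8−7)(8−9) = 3·2·1·(−1) = −6 ≡ 7, so v_1 = 7^{−1} = 2 (mod 13).
  i = 2 (α = 5): (5−8)(5−6)(5−7)(5−9) = (−3)·(−1)·(−2)·(−4) = 24 ≡ 11, so v_2 = 11^{−1} = 6 (mod 13).
  i = 3 (α = 6): (6−8)(6−5)(6−7)(6−9) = (−2)·1·(−1)·(−3) = −6 ≡ 7, so v_3 = 7^{−1} = 2 (mod 13).
  i = 4 (α = 7): (7−8)(7−5)(7−6)(7−9) = (−1)·2·1·(−2) = 4 ≡ 4, so v_4 = 4^{−1} = 10 (mod 13).
  i = 5 (α = 9): (9−8)(9−5)(9−6)(9−7) = 1·4·3·2 = 24 ≡ 11, so v_5 = 11^{−1} = 6 (mod 13).
  v = [2, 6, 2, 10, 6].
Step 2: syndromes of r = [6, 3, 0, 3, 9] (all sums mod 13).
  S_0 = Σ v_i r_i = 2·6 + 6·3 + 2·0 + 10·3 + 6·9 = 114 ≡ 10.
  S_1 = Σ v_i α_i r_i = 2·8·6 + 6·5·3 + 2·6·0 + 10·7·3 + 6·9·9 = 882 ≡ 11.
  α_i^2 mod 13 = [12, 12, 10, 10, 3].
  S_2 = Σ v_i α_i^2 r_i = 2·12·6 + 6·12·3 + 2·10·0 + 10·10·3 + 6·3·9 = 822 ≡ 3.
  S = (10, 11, 3) ≠ 0, so r is not a codeword (an error is present).
Step 3: locate the error. For a single error e at position i, S_ℓ = v_i·e·α_i^ℓ, so α_err = S_1/S_0.
  S_0^{−1} = 10^{−1} = 4 (mod 13), so α_err = 11·4 = 44 ≡ 5 = α_2. Error position i = 2.
  Consistency check: S_2/S_1 = 3·6 = 18 ≡ 5 = α_err ✓ (single-error assumption holds).
Step 4: error magnitude e = S_0/v_2 = S_0·∏_{j≠2}(α_2 − α_j) = 10·11 = 110 ≡ 6 (mod 13).
Step 5: correct position 2: c_2 = r_2 − e = 3 − 6 ≡ 10 (mod 13). Hence c = [6, 10, 0, 3, 9].
  Check: interpolating c through the α_i gives m(x) = 8 + 3·x (degree < 2) with m(α_i) = c_i for every i, so c is indeed a codeword.


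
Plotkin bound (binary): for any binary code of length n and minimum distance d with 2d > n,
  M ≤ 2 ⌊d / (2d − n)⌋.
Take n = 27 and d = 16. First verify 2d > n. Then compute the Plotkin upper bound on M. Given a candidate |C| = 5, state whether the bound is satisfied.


Plotkin bound M ≤ 6; given |C| = 5 ≤ bound (satisfied).

Check applicability: 2d = 32, n = 27.
2d − n = 5 > 0, so Plotkin applies.
Compute d/(2d−n) = 16/5 ≈ 3.2000.
⌊d/(2d−n)⌋ = 3.
Plotkin bound: M ≤ 2·3 = 6.
Given |C| = 5, check: satisfied.
This |C| is below the Plotkin bound.


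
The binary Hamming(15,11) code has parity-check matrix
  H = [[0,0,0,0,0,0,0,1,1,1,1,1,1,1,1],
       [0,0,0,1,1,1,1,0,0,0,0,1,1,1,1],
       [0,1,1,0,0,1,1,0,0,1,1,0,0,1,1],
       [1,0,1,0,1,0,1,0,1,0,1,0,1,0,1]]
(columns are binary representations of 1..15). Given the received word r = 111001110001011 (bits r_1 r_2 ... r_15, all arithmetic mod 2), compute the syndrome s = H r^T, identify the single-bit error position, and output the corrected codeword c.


s = (0, 1, 0, 0)^T, error position = 4, corrected codeword c = 111101110001011

Compute s = H r^T mod 2 one row at a time:
  s_1 = 1 + 0 + 0 + 0 + 1 + 0 + 1 + 1 = 4 ≡ 0 (mod 2).
  s_2 = 0 + 0 + 1 + 1 + 1 + 0 + 1 + 1 = 5 ≡ 1 (mod 2).
  s_3 = 1 + 1 + 1 + 1 + 0 + 0 + 1 + 1 = 6 ≡ 0 (mod 2).
  s_4 = 1 + 1 + 0 + 1 + 0 + 0 + 0 + 1 = 4 ≡ 0 (mod 2).
s = (0, 1, 0, 0)^T — this equals column 4 of H (binary 0100), so error is at position 4.
Correct: flip bit 4 of r = 111001110001011 to get c = 111101110001011.


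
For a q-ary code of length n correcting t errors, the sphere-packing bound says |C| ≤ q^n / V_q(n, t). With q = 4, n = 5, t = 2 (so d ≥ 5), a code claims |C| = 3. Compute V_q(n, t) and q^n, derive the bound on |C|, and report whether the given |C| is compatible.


V_q(n, t) = 106, q^n = 1024, Hamming bound = 9, |C| = 3 ≤ bound (satisfied).

Step 1: Compute V_q(n, t) = Σ_{j=0}^2 C(n, j) (q−1)^j.
  j = 0: C(5,0)·(3)^0 = 1·1 = 1.
  j = 1: C(5,1)·(3)^1 = 5·3 = 15.
  j = 2: C(5,2)·(3)^2 = 10·9 = 90.
  V_q(n, t) = 1 + 15 + 90 = 106.
Step 2: q^n = 4^5 = 1024.
Step 3: Hamming bound ⌊q^n / V_q(n,t)⌋ = ⌊1024/106⌋ = 9.
Step 4: Compare |C| = 3 to 9: satisfied.
The claimed |C| lies below the Hamming bound.


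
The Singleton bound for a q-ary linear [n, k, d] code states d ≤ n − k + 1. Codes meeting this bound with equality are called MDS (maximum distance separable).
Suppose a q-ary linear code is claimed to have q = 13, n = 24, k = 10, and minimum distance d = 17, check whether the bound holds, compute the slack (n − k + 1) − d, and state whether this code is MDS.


Singleton RHS = n − k + 1 = 15, slack = -2, bound violated (no such code; not MDS).

Singleton bound: d ≤ n − k + 1.
Here n = 24, k = 10, so n − k + 1 = 15.
Given d = 17, check d ≤ 15: NO.
Slack = (n − k + 1) − d = -2.
The slack is negative: d = 17 exceeds n − k + 1 = 15 by 2, so the Singleton bound is violated and no linear [24, 10, 17]_13 code can exist. In particular it is not MDS (MDS requires d = n − k + 1 exactly).
Description: the claimed parameters are [24, 10, 17]_13; such a code would be impossible (violates the Singleton bound).


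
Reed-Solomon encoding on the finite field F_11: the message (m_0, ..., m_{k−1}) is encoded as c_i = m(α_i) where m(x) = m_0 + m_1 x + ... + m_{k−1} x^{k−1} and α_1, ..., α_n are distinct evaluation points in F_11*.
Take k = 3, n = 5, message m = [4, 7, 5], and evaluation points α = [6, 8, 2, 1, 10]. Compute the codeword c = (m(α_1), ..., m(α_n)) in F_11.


c = [6, 6, 5, 5, 2]

Message polynomial: m(x) = 4 + 7·x + 5·x^2 (mod 11).
For each evaluation point α_i, compute m(α_i) mod 11:
  α_1 = 6: Horner steps 5 → 4 → 6, so m(6) = 6.
  α_2 = 8: Horner steps 5 → 3 → 6, so m(8) = 6.
  α_3 = 2: Horner steps 5 → 6 → 5, so m(2) = 5.
  α_4 = 1: Horner steps 5 → 1 → 5, so m(1) = 5.
  α_5 = 10: Horner steps 5 → 2 → 2, so m(10) = 2.
Codeword c = [6, 6, 5, 5, 2] ∈ F_11^5.


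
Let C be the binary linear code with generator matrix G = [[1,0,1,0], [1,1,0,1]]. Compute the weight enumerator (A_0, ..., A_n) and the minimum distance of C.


Weight distribution: A_0 = 1, A_2 = 1, A_3 = 2. Minimum distance d = 2.

Enumerate all 2^2 = 4 messages m ∈ F_2^2.
For each, compute codeword c = mG in F_2^4, then tally its weight.
  m = 00 → c = 0000, weight = 0.
  m = 10 → c = 1010, weight = 2.
  m = 01 → c = 1101, weight = 3.
  m = 11 → c = 0111, weight = 3.
Tally weights:
  weight 0: 1 codewords.
  weight 2: 1 codewords.
  weight 3: 2 codewords.
Minimum distance d = smallest w > 0 with A_w > 0 = 2.
Sanity: Σ A_w = 4 = 2^2 = 4 ✓.


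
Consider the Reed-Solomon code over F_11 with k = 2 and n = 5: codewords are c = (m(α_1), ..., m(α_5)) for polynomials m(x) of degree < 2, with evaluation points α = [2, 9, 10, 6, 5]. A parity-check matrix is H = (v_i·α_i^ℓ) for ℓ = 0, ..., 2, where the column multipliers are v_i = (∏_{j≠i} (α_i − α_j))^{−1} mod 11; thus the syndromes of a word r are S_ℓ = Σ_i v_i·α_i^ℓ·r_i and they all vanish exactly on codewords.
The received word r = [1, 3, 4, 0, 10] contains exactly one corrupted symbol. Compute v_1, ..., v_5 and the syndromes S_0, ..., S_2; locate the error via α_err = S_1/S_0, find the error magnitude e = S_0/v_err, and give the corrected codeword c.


S = (5, 10, 9), error at position 1, error magnitude e = 5, c = [7, 3, 4, 0, 10].

Step 1: column multipliers v_i = (∏_{j≠i}(α_i − α_j))^{−1} mod 11.
  i = 1 (α = 2): (2−9)(2−10)(2−6)(2−5) = (−7)·(−8)·(−4)·(−3) = 672 ≡ 1, so v_1 = 1^{−1} = 1 (mod 11).
  i = 2 (α = 9): (9−2)(9−10)(9−6)(9−5) = 7·(−1)·3·4 = −84 ≡ 4, so v_2 = 4^{−1} = 3 (mod 11).
  i = 3 (α = 10): (10−2)(10−9)(10−6)(10−5) = 8·1·4·5 = 160 ≡ 6, so v_3 = 6^{−1} = 2 (mod 11).
  i = 4 (α = 6): (6−2)(6−9)(6−10)(6−5) = 4·(−3)·(−4)·1 = 48 ≡ 4, so v_4 = 4^{−1} = 3 (mod 11).
  i = 5 (α = 5): (5−2)(5−9)(5−10)(5−6) = 3·(−4)·(−5)·(−1) = −60 ≡ 6, so v_5 = 6^{−1} = 2 (mod 11).
  v = [1, 3, 2, 3, 2].
Step 2: syndromes of r = [1, 3, 4, 0, 10] (all sums mod 11).
  S_0 = Σ v_i r_i = 1·1 + 3·3 + 2·4 + 3·0 + 2·10 = 38 ≡ 5.
  S_1 = Σ v_i α_i r_i = 1·2·1 + 3·9·3 + 2·10·4 + 3·6·0 + 2·5·10 = 263 ≡ 10.
  α_i^2 mod 11 = [4, 4, 1, 3, 3].
  S_2 = Σ v_i α_i^2 r_i = 1·4·1 + 3·4·3 + 2·1·4 + 3·3·0 + 2·3·10 = 108 ≡ 9.
  S = (5, 10, 9) ≠ 0, so r is not a codeword (an error is present).
Step 3: locate the error. For a single error e at position i, S_ℓ = v_i·e·α_i^ℓ, so α_err = S_1/S_0.
  S_0^{−1} = 5^{−1} = 9 (mod 11), so α_err = 10·9 = 90 ≡ 2 = α_1. Error position i = 1.
  Consistency check: S_2/S_1 = 9·10 = 90 ≡ 2 = α_err ✓ (single-error assumption holds).
Step 4: error magnitude e = S_0/v_1 = S_0·∏_{j≠1}(α_1 − α_j) = 5·1 = 5 ≡ 5 (mod 11).
Step 5: correct position 1: c_1 = r_1 − e = 1 − 5 ≡ 7 (mod 11). Hence c = [7, 3, 4, 0, 10].
  Check: interpolating c through the α_i gives m(x) = 5 + 1·x (degree < 2) with m(α_i) = c_i for every i, so c is indeed a codeword.


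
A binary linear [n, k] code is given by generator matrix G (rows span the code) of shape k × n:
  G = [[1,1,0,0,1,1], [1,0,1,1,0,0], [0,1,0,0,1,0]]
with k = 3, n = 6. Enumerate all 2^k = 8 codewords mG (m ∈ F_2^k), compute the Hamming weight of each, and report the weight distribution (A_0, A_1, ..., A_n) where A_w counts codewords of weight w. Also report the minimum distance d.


Weight distribution: A_0 = 1, A_2 = 2, A_3 = 2, A_4 = 1, A_5 = 2. Minimum distance d = 2.

Enumerate all 2^3 = 8 messages m ∈ F_2^3.
For each, compute codeword c = mG in F_2^6, then tally its weight.
  m = 000 → c = 000000, weight = 0.
  m = 100 → c = 110011, weight = 4.
  m = 010 → c = 101100, weight = 3.
  m = 110 → c = 011111, weight = 5.
  m = 001 → c = 010010, weight = 2.
  m = 101 → c = 100001, weight = 2.
  m = 011 → c = 111110, weight = 5.
  m = 111 → c = 001101, weight = 3.
Tally weights:
  weight 0: 1 codewords.
  weight 2: 2 codewords.
  weight 3: 2 codewords.
  weight 4: 1 codewords.
  weight 5: 2 codewords.
Minimum distance d = smallest w > 0 with A_w > 0 = 2.
Sanity: Σ A_w = 8 = 2^3 = 8 ✓.


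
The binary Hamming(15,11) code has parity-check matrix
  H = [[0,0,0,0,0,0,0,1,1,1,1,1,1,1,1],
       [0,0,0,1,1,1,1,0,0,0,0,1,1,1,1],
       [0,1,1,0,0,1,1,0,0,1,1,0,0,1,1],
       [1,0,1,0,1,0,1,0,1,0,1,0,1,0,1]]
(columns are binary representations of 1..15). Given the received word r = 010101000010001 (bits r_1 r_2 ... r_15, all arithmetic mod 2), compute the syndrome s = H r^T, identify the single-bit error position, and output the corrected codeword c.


s = (0, 1, 0, 0)^T, error position = 4, corrected codeword c = 010001000010001

Compute s = H r^T mod 2 one row at a time:
  s_1 = 0 + 0 + 0 + 1 + 0 + 0 + 0 + 1 = 2 ≡ 0 (mod 2).
  s_2 = 1 + 0 + 1 + 0 + 0 + 0 + 0 + 1 = 3 ≡ 1 (mod 2).
  s_3 = 1 + 0 + 1 + 0 + 0 + 1 + 0 + 1 = 4 ≡ 0 (mod 2).
  s_4 = 0 + 0 + 0 + 0 + 0 + 1 + 0 + 1 = 2 ≡ 0 (mod 2).
s = (0, 1, 0, 0)^T — this equals column 4 of H (binary 0100), so error is at position 4.
Correct: flip bit 4 of r = 010101000010001 to get c = 010001000010001.


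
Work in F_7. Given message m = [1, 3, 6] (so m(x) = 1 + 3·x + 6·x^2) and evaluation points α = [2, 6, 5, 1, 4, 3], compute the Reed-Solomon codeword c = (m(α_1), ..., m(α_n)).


c = [3, 4, 5, 3, 4, 1]

Message polynomial: m(x) = 1 + 3·x + 6·x^2 (mod 7).
For each evaluation point α_i, compute m(α_i) mod 7:
  α_1 = 2: Horner steps 6 → 1 → 3, so m(2) = 3.
  α_2 = 6: Horner steps 6 → 4 → 4, so m(6) = 4.
  α_3 = 5: Horner steps 6 → 5 → 5, so m(5) = 5.
  α_4 = 1: Horner steps 6 → 2 → 3, so m(1) = 3.
  α_5 = 4: Horner steps 6 → 6 → 4, so m(4) = 4.
  α_6 = 3: Horner steps 6 → 0 → 1, so m(3) = 1.
Codeword c = [3, 4, 5, 3, 4, 1] ∈ F_7^6.


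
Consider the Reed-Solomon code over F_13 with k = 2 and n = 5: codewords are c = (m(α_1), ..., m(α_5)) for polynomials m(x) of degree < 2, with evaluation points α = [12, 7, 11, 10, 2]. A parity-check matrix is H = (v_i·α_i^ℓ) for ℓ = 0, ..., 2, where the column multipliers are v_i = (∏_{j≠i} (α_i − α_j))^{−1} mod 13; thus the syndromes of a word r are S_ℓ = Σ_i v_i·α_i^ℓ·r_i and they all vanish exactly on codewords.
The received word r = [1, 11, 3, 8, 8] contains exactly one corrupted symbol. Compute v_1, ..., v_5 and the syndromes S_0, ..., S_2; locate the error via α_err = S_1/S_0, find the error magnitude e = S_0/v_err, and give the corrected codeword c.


S = (9, 12, 3), error at position 4, error magnitude e = 3, c = [1, 11, 3, 5, 8].

Step 1: column multipliers v_i = (∏_{j≠i}(α_i − α_j))^{−1} mod 13.
  i = 1 (α = 12): (12−7)(12−11)(12−10)(12−2) = 5·1·2·10 = 100 ≡ 9, so v_1 = 9^{−1} = 3 (mod 13).
  i = 2 (α = 7): (7−12)(7−11)(7−10)(7−2) = (−5)·(−4)·(−3)·5 = −300 ≡ 12, so v_2 = 12^{−1} = 12 (mod 13).
  i = 3 (α = 11): (11−12)(11−7)(11−10)(11−2) = (−1)·4·1·9 = −36 ≡ 3, so v_3 = 3^{−1} = 9 (mod 13).
  i = 4 (α = 10): (10−12)(10−7)(10−11)(10−2) = (−2)·3·(−1)·8 = 48 ≡ 9, so v_4 = 9^{−1} = 3 (mod 13).
  i = 5 (α = 2): (2−12)(2−7)(2−11)(2−10) = (−10)·(−5)·(−9)·(−8) = 3600 ≡ 12, so v_5 = 12^{−1} = 12 (mod 13).
  v = [3, 12, 9, 3, 12].
Step 2: syndromes of r = [1, 11, 3, 8, 8] (all sums mod 13).
  S_0 = Σ v_i r_i = 3·1 + 12·11 + 9·3 + 3·8 + 12·8 = 282 ≡ 9.
  S_1 = Σ v_i α_i r_i = 3·12·1 + 12·7·11 + 9·11·3 + 3·10·8 + 12·2·8 = 1689 ≡ 12.
  α_i^2 mod 13 = [1, 10, 4, 9, 4].
  S_2 = Σ v_i α_i^2 r_i = 3·1·1 + 12·10·11 + 9·4·3 + 3·9·8 + 12·4·8 = 2031 ≡ 3.
  S = (9, 12, 3) ≠ 0, so r is not a codeword (an error is present).
Step 3: locate the error. For a single error e at position i, S_ℓ = v_i·e·α_i^ℓ, so α_err = S_1/S_0.
  S_0^{−1} = 9^{−1} = 3 (mod 13), so α_err = 12·3 = 36 ≡ 10 = α_4. Error position i = 4.
  Consistency check: S_2/S_1 = 3·12 = 36 ≡ 10 = α_err ✓ (single-error assumption holds).
Step 4: error magnitude e = S_0/v_4 = S_0·∏_{j≠4}(α_4 − α_j) = 9·9 = 81 ≡ 3 (mod 13).
Step 5: correct position 4: c_4 = r_4 − e = 8 − 3 ≡ 5 (mod 13). Hence c = [1, 11, 3, 5, 8].
  Check: interpolating c through the α_i gives m(x) = 12 + 11·x (degree < 2) with m(α_i) = c_i for every i, so c is indeed a codeword.


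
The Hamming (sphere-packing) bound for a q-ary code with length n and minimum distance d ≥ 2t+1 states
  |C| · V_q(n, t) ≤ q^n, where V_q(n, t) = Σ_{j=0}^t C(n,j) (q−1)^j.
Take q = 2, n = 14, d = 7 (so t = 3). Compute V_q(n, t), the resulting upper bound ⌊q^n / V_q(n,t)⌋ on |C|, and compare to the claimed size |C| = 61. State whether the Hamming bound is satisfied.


V_q(n, t) = 470, q^n = 16384, Hamming bound = 34, |C| = 61 > bound (violated).

Step 1: Compute V_q(n, t) = Σ_{j=0}^3 C(n, j) (q−1)^j.
  j = 0: C(14,0)·(1)^0 = 1·1 = 1.
  j = 1: C(14,1)·(1)^1 = 14·1 = 14.
  j = 2: C(14,2)·(1)^2 = 91·1 = 91.
  j = 3: C(14,3)·(1)^3 = 364·1 = 364.
  V_q(n, t) = 1 + 14 + 91 + 364 = 470.
Step 2: q^n = 2^14 = 16384.
Step 3: Hamming bound ⌊q^n / V_q(n,t)⌋ = ⌊16384/470⌋ = 34.
Step 4: Compare |C| = 61 to 34: violated.
The claimed |C| lies above the Hamming bound, so no 2-ary code of length 14 with d ≥ 7 can have 61 codewords.


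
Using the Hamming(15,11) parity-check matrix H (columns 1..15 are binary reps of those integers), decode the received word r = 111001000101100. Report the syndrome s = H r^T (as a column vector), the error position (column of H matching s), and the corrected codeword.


s = (1, 1, 0, 1)^T, error position = 13, corrected codeword c = 111001000101000

Compute s = H r^T mod 2 one row at a time:
  s_1 = 0 + 0 + 1 + 0 + 1 + 1 + 0 + 0 = 3 ≡ 1 (mod 2).
  s_2 = 0 + 0 + 1 + 0 + 1 + 1 + 0 + 0 = 3 ≡ 1 (mod 2).
  s_3 = 1 + 1 + 1 + 0 + 1 + 0 + 0 + 0 = 4 ≡ 0 (mod 2).
  s_4 = 1 + 1 + 0 + 0 + 0 + 0 + 1 + 0 = 3 ≡ 1 (mod 2).
s = (1, 1, 0, 1)^T — this equals column 13 of H (binary 1101), so error is at position 13.
Correct: flip bit 13 of r = 111001000101100 to get c = 111001000101000.


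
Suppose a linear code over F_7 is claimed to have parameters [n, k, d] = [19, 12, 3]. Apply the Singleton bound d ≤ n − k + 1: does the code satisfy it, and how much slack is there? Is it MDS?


Singleton RHS = n − k + 1 = 8, slack = 5, bound satisfied, not MDS.

Singleton bound: d ≤ n − k + 1.
Here n = 19, k = 12, so n − k + 1 = 8.
Given d = 3, check d ≤ 8: YES.
Slack = (n − k + 1) − d = 5.
The code is NOT MDS (slack = 5 > 0).
Description: the claimed parameters are [19, 12, 3]_7; such a code would be non-MDS.


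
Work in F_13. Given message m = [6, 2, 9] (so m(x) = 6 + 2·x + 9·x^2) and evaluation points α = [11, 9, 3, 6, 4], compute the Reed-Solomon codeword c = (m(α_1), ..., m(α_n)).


c = [12, 12, 2, 4, 2]

Message polynomial: m(x) = 6 + 2·x + 9·x^2 (mod 13).
For each evaluation point α_i, compute m(α_i) mod 13:
  α_1 = 11: Horner steps 9 → 10 → 12, so m(11) = 12.
  α_2 = 9: Horner steps 9 → 5 → 12, so m(9) = 12.
  α_3 = 3: Horner steps 9 → 3 → 2, so m(3) = 2.
  α_4 = 6: Horner steps 9 → 4 → 4, so m(6) = 4.
  α_5 = 4: Horner steps 9 → 12 → 2, so m(4) = 2.
Codeword c = [12, 12, 2, 4, 2] ∈ F_13^5.


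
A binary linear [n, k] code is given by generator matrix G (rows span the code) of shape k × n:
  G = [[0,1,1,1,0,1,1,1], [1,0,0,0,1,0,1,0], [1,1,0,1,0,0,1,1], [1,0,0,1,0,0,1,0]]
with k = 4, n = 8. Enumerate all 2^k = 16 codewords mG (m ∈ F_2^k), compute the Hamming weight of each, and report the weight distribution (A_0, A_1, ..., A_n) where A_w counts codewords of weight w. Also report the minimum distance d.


Weight distribution: A_0 = 1, A_2 = 2, A_3 = 3, A_4 = 3, A_5 = 4, A_6 = 2, A_7 = 1. Minimum distance d = 2.

Enumerate all 2^4 = 16 messages m ∈ F_2^4.
For each, compute codeword c = mG in F_2^8, then tally its weight.
  m = 0000 → c = 00000000, weight = 0.
  m = 1000 → c = 01110111, weight = 6.
  m = 0100 → c = 10001010, weight = 3.
  m = 1100 → c = 11111101, weight = 7.
  m = 0010 → c = 11010011, weight = 5.
  m = 1010 → c = 10100100, weight = 3.
  m = 0110 → c = 01011001, weight = 4.
  m = 1110 → c = 00101110, weight = 4.
  m = 0001 → c = 10010010, weight = 3.
  m = 1001 → c = 11100101, weight = 5.
  m = 0101 → c = 00011000, weight = 2.
  m = 1101 → c = 01101111, weight = 6.
  m = 0011 → c = 01000001, weight = 2.
  m = 1011 → c = 00110110, weight = 4.
  m = 0111 → c = 11001011, weight = 5.
  m = 1111 → c = 10111100, weight = 5.
Tally weights:
  weight 0: 1 codewords.
  weight 2: 2 codewords.
  weight 3: 3 codewords.
  weight 4: 3 codewords.
  weight 5: 4 codewords.
  weight 6: 2 codewords.
  weight 7: 1 codewords.
Minimum distance d = smallest w > 0 with A_w > 0 = 2.
Sanity: Σ A_w = 16 = 2^4 = 16 ✓.


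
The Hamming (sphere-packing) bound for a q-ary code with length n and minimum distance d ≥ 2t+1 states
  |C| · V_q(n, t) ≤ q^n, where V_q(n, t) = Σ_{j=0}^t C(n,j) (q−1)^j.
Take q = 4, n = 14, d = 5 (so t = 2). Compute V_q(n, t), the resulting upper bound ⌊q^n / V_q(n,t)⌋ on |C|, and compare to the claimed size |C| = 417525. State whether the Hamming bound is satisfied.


V_q(n, t) = 862, q^n = 268435456, Hamming bound = 311410, |C| = 417525 > bound (violated).

Step 1: Compute V_q(n, t) = Σ_{j=0}^2 C(n, j) (q−1)^j.
  j = 0: C(14,0)·(3)^0 = 1·1 = 1.
  j = 1: C(14,1)·(3)^1 = 14·3 = 42.
  j = 2: C(14,2)·(3)^2 = 91·9 = 819.
  V_q(n, t) = 1 + 42 + 819 = 862.
Step 2: q^n = 4^14 = 268435456.
Step 3: Hamming bound ⌊q^n / V_q(n,t)⌋ = ⌊268435456/862⌋ = 311410.
Step 4: Compare |C| = 417525 to 311410: violated.
The claimed |C| lies above the Hamming bound, so no 4-ary code of length 14 with d ≥ 5 can have 417525 codewords.


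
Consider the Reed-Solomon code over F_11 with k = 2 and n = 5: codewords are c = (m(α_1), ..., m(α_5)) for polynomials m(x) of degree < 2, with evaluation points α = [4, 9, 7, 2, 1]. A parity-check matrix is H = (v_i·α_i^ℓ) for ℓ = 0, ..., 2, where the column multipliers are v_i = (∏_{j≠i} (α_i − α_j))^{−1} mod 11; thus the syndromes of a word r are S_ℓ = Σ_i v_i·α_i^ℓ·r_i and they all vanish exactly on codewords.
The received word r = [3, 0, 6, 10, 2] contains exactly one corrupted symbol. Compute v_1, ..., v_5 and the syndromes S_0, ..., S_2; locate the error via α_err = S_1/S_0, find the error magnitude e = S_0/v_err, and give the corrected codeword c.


S = (5, 9, 3), error at position 1, error magnitude e = 10, c = [4, 0, 6, 10, 2].

Step 1: column multipliers v_i = (∏_{j≠i}(α_i − α_j))^{−1} mod 11.
  i = 1 (α = 4): (4−9)(4−7)(4−2)(4−1) = (−5)·(−3)·2·3 = 90 ≡ 2, so v_1 = 2^{−1} = 6 (mod 11).
  i = 2 (α = 9): (9−4)(9−7)(9−2)(9−1) = 5·2·7·8 = 560 ≡ 10, so v_2 = 10^{−1} = 10 (mod 11).
  i = 3 (α = 7): (7−4)(7−9)(7−2)(7−1) = 3·(−2)·5·6 = −180 ≡ 7, so v_3 = 7^{−1} = 8 (mod 11).
  i = 4 (α = 2): (2−4)(2−9)(2−7)(2−1) = (−2)·(−7)·(−5)·1 = −70 ≡ 7, so v_4 = 7^{−1} = 8 (mod 11).
  i = 5 (α = 1): (1−4)(1−9)(1−7)(1−2) = (−3)·(−8)·(−6)·(−1) = 144 ≡ 1, so v_5 = 1^{−1} = 1 (mod 11).
  v = [6, 10, 8, 8, 1].
Step 2: syndromes of r = [3, 0, 6, 10, 2] (all sums mod 11).
  S_0 = Σ v_i r_i = 6·3 + 10·0 + 8·6 + 8·10 + 1·2 = 148 ≡ 5.
  S_1 = Σ v_i α_i r_i = 6·4·3 + 10·9·0 + 8·7·6 + 8·2·10 + 1·1·2 = 570 ≡ 9.
  α_i^2 mod 11 = [5, 4, 5, 4, 1].
  S_2 = Σ v_i α_i^2 r_i = 6·5·3 + 10·4·0 + 8·5·6 + 8·4·10 + 1·1·2 = 652 ≡ 3.
  S = (5, 9, 3) ≠ 0, so r is not a codeword (an error is present).
Step 3: locate the error. For a single error e at position i, S_ℓ = v_i·e·α_i^ℓ, so α_err = S_1/S_0.
  S_0^{−1} = 5^{−1} = 9 (mod 11), so α_err = 9·9 = 81 ≡ 4 = α_1. Error position i = 1.
  Consistency check: S_2/S_1 = 3·5 = 15 ≡ 4 = α_err ✓ (single-error assumption holds).
Step 4: error magnitude e = S_0/v_1 = S_0·∏_{j≠1}(α_1 − α_j) = 5·2 = 10 ≡ 10 (mod 11).
Step 5: correct position 1: c_1 = r_1 − e = 3 − 10 ≡ 4 (mod 11). Hence c = [4, 0, 6, 10, 2].
  Check: interpolating c through the α_i gives m(x) = 5 + 8·x (degree < 2) with m(α_i) = c_i for every i, so c is indeed a codeword.


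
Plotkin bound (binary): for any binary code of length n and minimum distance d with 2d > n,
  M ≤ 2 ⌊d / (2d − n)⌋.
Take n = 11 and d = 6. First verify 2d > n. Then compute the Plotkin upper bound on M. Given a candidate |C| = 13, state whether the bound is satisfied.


Plotkin bound M ≤ 12; given |C| = 13 > bound (violated).

Check applicability: 2d = 12, n = 11.
2d − n = 1 > 0, so Plotkin applies.
Compute d/(2d−n) = 6/1 ≈ 6.0000.
⌊d/(2d−n)⌋ = 6.
Plotkin bound: M ≤ 2·6 = 12.
Given |C| = 13, check: VIOLATED.
This |C| is above the Plotkin bound, so no binary code with n = 11, d = 6 and 13 codewords exists.


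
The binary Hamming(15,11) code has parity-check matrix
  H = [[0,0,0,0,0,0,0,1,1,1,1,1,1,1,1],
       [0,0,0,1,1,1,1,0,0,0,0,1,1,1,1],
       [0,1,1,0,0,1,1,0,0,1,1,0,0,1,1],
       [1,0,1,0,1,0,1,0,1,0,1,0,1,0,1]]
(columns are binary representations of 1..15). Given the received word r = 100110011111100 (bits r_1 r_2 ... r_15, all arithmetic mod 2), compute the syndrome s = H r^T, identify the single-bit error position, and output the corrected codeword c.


s = (0, 0, 0, 1)^T, error position = 1, corrected codeword c = 000110011111100

Compute s = H r^T mod 2 one row at a time:
  s_1 = 1 + 1 + 1 + 1 + 1 + 1 + 0 + 0 = 6 ≡ 0 (mod 2).
  s_2 = 1 + 1 + 0 + 0 + 1 + 1 + 0 + 0 = 4 ≡ 0 (mod 2).
  s_3 = 0 + 0 + 0 + 0 + 1 + 1 + 0 + 0 = 2 ≡ 0 (mod 2).
  s_4 = 1 + 0 + 1 + 0 + 1 + 1 + 1 + 0 = 5 ≡ 1 (mod 2).
s = (0, 0, 0, 1)^T — this equals column 1 of H (binary 0001), so error is at position 1.
Correct: flip bit 1 of r = 100110011111100 to get c = 000110011111100.


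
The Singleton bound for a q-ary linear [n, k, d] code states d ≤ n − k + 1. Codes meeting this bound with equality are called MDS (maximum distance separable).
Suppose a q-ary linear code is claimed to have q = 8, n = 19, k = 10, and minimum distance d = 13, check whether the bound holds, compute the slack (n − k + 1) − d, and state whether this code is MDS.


Singleton RHS = n − k + 1 = 10, slack = -3, bound violated (no such code; not MDS).

Singleton bound: d ≤ n − k + 1.
Here n = 19, k = 10, so n − k + 1 = 10.
Given d = 13, check d ≤ 10: NO.
Slack = (n − k + 1) − d = -3.
The slack is negative: d = 13 exceeds n − k + 1 = 10 by 3, so the Singleton bound is violated and no linear [19, 10, 13]_8 code can exist. In particular it is not MDS (MDS requires d = n − k + 1 exactly).
Description: the claimed parameters are [19, 10, 13]_8; such a code would be impossible (violates the Singleton bound).


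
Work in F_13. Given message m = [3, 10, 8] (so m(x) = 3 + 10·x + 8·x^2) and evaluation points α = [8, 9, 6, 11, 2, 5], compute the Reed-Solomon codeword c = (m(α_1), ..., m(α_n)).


c = [10, 0, 0, 2, 3, 6]

Message polynomial: m(x) = 3 + 10·x + 8·x^2 (mod 13).
For each evaluation point α_i, compute m(α_i) mod 13:
  α_1 = 8: Horner steps 8 → 9 → 10, so m(8) = 10.
  α_2 = 9: Horner steps 8 → 4 → 0, so m(9) = 0.
  α_3 = 6: Horner steps 8 → 6 → 0, so m(6) = 0.
  α_4 = 11: Horner steps 8 → 7 → 2, so m(11) = 2.
  α_5 = 2: Horner steps 8 → 0 → 3, so m(2) = 3.
  α_6 = 5: Horner steps 8 → 11 → 6, so m(5) = 6.
Codeword c = [10, 0, 0, 2, 3, 6] ∈ F_13^6.


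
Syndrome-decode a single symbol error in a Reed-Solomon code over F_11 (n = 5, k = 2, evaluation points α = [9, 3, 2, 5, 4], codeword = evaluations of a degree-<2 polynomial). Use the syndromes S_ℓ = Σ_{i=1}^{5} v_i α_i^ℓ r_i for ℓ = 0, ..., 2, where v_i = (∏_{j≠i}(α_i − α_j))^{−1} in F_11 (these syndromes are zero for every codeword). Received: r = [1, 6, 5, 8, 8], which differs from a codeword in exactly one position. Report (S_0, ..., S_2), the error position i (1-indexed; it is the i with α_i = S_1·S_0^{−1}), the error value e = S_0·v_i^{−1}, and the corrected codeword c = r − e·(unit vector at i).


S = (10, 7, 6), error at position 5, error magnitude e = 1, c = [1, 6, 5, 8, 7].

Step 1: column multipliers v_i = (∏_{j≠i}(α_i − α_j))^{−1} mod 11.
  i = 1 (α = 9): (9−3)(9−2)(9−5)(9−4) = 6·7·4·5 = 840 ≡ 4, so v_1 = 4^{−1} = 3 (mod 11).
  i = 2 (α = 3): (3−9)(3−2)(3−5)(3−4) = (−6)·1·(−2)·(−1) = −12 ≡ 10, so v_2 = 10^{−1} = 10 (mod 11).
  i = 3 (α = 2): (2−9)(2−3)(2−5)(2−4) = (−7)·(−1)·(−3)·(−2) = 42 ≡ 9, so v_3 = 9^{−1} = 5 (mod 11).
  i = 4 (α = 5): (5−9)(5−3)(5−2)(5−4) = (−4)·2·3·1 = −24 ≡ 9, so v_4 = 9^{−1} = 5 (mod 11).
  i = 5 (α = 4): (4−9)(4−3)(4−2)(4−5) = (−5)·1·2·(−1) = 10 ≡ 10, so v_5 = 10^{−1} = 10 (mod 11).
  v = [3, 10, 5, 5, 10].
Step 2: syndromes of r = [1, 6, 5, 8, 8] (all sums mod 11).
  S_0 = Σ v_i r_i = 3·1 + 10·6 + 5·5 + 5·8 + 10·8 = 208 ≡ 10.
  S_1 = Σ v_i α_i r_i = 3·9·1 + 10·3·6 + 5·2·5 + 5·5·8 + 10·4·8 = 777 ≡ 7.
  α_i^2 mod 11 = [4, 9, 4, 3, 5].
  S_2 = Σ v_i α_i^2 r_i = 3·4·1 + 10·9·6 + 5·4·5 + 5·3·8 + 10·5·8 = 1172 ≡ 6.
  S = (10, 7, 6) ≠ 0, so r is not a codeword (an error is present).
Step 3: locate the error. For a single error e at position i, S_ℓ = v_i·e·α_i^ℓ, so α_err = S_1/S_0.
  S_0^{−1} = 10^{−1} = 10 (mod 11), so α_err = 7·10 = 70 ≡ 4 = α_5. Error position i = 5.
  Consistency check: S_2/S_1 = 6·8 = 48 ≡ 4 = α_err ✓ (single-error assumption holds).
Step 4: error magnitude e = S_0/v_5 = S_0·∏_{j≠5}(α_5 − α_j) = 10·10 = 100 ≡ 1 (mod 11).
Step 5: correct position 5: c_5 = r_5 − e = 8 − 1 ≡ 7 (mod 11). Hence c = [1, 6, 5, 8, 7].
  Check: interpolating c through the α_i gives m(x) = 3 + 1·x (degree < 2) with m(α_i) = c_i for every i, so c is indeed a codeword.


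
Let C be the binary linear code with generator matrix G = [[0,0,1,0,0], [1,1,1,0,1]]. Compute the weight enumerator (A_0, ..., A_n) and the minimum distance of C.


Weight distribution: A_0 = 1, A_1 = 1, A_3 = 1, A_4 = 1. Minimum distance d = 1.

Enumerate all 2^2 = 4 messages m ∈ F_2^2.
For each, compute codeword c = mG in F_2^5, then tally its weight.
  m = 00 → c = 00000, weight = 0.
  m = 10 → c = 00100, weight = 1.
  m = 01 → c = 11101, weight = 4.
  m = 11 → c = 11001, weight = 3.
Tally weights:
  weight 0: 1 codewords.
  weight 1: 1 codewords.
  weight 3: 1 codewords.
  weight 4: 1 codewords.
Minimum distance d = smallest w > 0 with A_w > 0 = 1.
Sanity: Σ A_w = 4 = 2^2 = 4 ✓.


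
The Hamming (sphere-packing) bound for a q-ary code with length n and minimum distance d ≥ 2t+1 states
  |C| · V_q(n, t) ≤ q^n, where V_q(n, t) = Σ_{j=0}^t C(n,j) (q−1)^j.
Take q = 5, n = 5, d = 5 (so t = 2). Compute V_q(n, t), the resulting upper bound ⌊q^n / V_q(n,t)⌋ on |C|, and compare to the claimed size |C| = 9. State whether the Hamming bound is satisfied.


V_q(n, t) = 181, q^n = 3125, Hamming bound = 17, |C| = 9 ≤ bound (satisfied).

Step 1: Compute V_q(n, t) = Σ_{j=0}^2 C(n, j) (q−1)^j.
  j = 0: C(5,0)·(4)^0 = 1·1 = 1.
  j = 1: C(5,1)·(4)^1 = 5·4 = 20.
  j = 2: C(5,2)·(4)^2 = 10·16 = 160.
  V_q(n, t) = 1 + 20 + 160 = 181.
Step 2: q^n = 5^5 = 3125.
Step 3: Hamming bound ⌊q^n / V_q(n,t)⌋ = ⌊3125/181⌋ = 17.
Step 4: Compare |C| = 9 to 17: satisfied.
The claimed |C| lies below the Hamming bound.


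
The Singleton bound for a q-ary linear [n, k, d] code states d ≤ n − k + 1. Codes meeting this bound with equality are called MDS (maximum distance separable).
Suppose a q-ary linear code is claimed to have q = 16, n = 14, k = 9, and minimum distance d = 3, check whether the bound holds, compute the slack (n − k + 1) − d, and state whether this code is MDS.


Singleton RHS = n − k + 1 = 6, slack = 3, bound satisfied, not MDS.

Singleton bound: d ≤ n − k + 1.
Here n = 14, k = 9, so n − k + 1 = 6.
Given d = 3, check d ≤ 6: YES.
Slack = (n − k + 1) − d = 3.
The code is NOT MDS (slack = 3 > 0).
Description: the claimed parameters are [14, 9, 3]_16; such a code would be non-MDS.


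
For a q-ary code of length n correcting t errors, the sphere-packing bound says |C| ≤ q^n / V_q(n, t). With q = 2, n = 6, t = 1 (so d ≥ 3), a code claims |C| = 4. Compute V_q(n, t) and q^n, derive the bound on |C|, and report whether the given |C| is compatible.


V_q(n, t) = 7, q^n = 64, Hamming bound = 9, |C| = 4 ≤ bound (satisfied).

Step 1: Compute V_q(n, t) = Σ_{j=0}^1 C(n, j) (q−1)^j.
  j = 0: C(6,0)·(1)^0 = 1·1 = 1.
  j = 1: C(6,1)·(1)^1 = 6·1 = 6.
  V_q(n, t) = 1 + 6 = 7.
Step 2: q^n = 2^6 = 64.
Step 3: Hamming bound ⌊q^n / V_q(n,t)⌋ = ⌊64/7⌋ = 9.
Step 4: Compare |C| = 4 to 9: satisfied.
The claimed |C| lies below the Hamming bound.


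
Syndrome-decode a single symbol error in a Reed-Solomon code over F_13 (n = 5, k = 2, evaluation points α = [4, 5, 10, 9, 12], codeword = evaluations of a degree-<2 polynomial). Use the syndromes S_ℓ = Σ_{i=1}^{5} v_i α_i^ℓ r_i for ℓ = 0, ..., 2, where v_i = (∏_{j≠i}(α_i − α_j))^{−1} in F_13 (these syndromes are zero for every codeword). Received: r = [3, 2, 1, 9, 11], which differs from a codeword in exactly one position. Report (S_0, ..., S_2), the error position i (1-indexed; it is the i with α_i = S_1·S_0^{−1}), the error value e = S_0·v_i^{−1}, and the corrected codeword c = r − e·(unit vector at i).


S = (1, 4, 3), error at position 1, error magnitude e = 6, c = [10, 2, 1, 9, 11].

Step 1: column multipliers v_i = (∏_{j≠i}(α_i − α_j))^{−1} mod 13.
  i = 1 (α = 4): (4−5)(4−10)(4−9)(4−12) = (−1)·(−6)·(−5)·(−8) = 240 ≡ 6, so v_1 = 6^{−1} = 11 (mod 13).
  i = 2 (α = 5): (5−4)(5−10)(5−9)(5−12) = 1·(−5)·(−4)·(−7) = −140 ≡ 3, so v_2 = 3^{−1} = 9 (mod 13).
  i = 3 (α = 10): (10−4)(10−5)(10−9)(10−12) = 6·5·1·(−2) = −60 ≡ 5, so v_3 = 5^{−1} = 8 (mod 13).
  i = 4 (α = 9): (9−4)(9−5)(9−10)(9−12) = 5·4·(−1)·(−3) = 60 ≡ 8, so v_4 = 8^{−1} = 5 (mod 13).
  i = 5 (α = 12): (12−4)(12−5)(12−10)(12−9) = 8·7·2·3 = 336 ≡ 11, so v_5 = 11^{−1} = 6 (mod 13).
  v = [11, 9, 8, 5, 6].
Step 2: syndromes of r = [3, 2, 1, 9, 11] (all sums mod 13).
  S_0 = Σ v_i r_i = 11·3 + 9·2 + 8·1 + 5·9 + 6·11 = 170 ≡ 1.
  S_1 = Σ v_i α_i r_i = 11·4·3 + 9·5·2 + 8·10·1 + 5·9·9 + 6·12·11 = 1499 ≡ 4.
  α_i^2 mod 13 = [3, 12, 9, 3, 1].
  S_2 = Σ v_i α_i^2 r_i = 11·3·3 + 9·12·2 + 8·9·1 + 5·3·9 + 6·1·11 = 588 ≡ 3.
  S = (1, 4, 3) ≠ 0, so r is not a codeword (an error is present).
Step 3: locate the error. For a single error e at position i, S_ℓ = v_i·e·α_i^ℓ, so α_err = S_1/S_0.
  S_0^{−1} = 1^{−1} = 1 (mod 13), so α_err = 4·1 = 4 ≡ 4 = α_1. Error position i = 1.
  Consistency check: S_2/S_1 = 3·10 = 30 ≡ 4 = α_err ✓ (single-error assumption holds).
Step 4: error magnitude e = S_0/v_1 = S_0·∏_{j≠1}(α_1 − α_j) = 1·6 = 6 ≡ 6 (mod 13).
Step 5: correct position 1: c_1 = r_1 − e = 3 − 6 ≡ 10 (mod 13). Hence c = [10, 2, 1, 9, 11].
  Check: interpolating c through the α_i gives m(x) = 3 + 5·x (degree < 2) with m(α_i) = c_i for every i, so c is indeed a codeword.
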